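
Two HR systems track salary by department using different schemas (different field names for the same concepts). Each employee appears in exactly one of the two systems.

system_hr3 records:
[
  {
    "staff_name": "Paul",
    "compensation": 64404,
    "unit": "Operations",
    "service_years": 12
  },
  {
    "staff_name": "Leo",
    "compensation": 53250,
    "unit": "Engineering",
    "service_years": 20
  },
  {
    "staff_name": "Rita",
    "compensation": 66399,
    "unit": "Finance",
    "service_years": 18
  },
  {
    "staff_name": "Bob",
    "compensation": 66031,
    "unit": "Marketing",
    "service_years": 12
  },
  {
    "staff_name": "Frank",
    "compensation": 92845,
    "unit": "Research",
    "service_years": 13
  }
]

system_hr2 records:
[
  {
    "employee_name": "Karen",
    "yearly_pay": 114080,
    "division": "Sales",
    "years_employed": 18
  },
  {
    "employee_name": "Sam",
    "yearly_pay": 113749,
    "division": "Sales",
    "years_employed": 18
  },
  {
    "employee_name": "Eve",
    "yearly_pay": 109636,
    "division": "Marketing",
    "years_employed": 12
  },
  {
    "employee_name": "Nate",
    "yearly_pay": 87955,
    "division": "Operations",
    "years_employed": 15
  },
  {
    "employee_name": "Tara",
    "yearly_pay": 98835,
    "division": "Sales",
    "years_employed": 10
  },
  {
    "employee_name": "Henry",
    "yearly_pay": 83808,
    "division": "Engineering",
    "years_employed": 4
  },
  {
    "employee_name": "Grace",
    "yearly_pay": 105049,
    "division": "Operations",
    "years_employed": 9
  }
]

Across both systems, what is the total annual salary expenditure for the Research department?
92845

Schema mappings:
- "unit" (system_hr3) = "division" (system_hr2) = department
- "compensation" (system_hr3) = "yearly_pay" (system_hr2) = salary

Research salaries from system_hr3: 92845
Research salaries from system_hr2: 0

Total: 92845 + 0 = 92845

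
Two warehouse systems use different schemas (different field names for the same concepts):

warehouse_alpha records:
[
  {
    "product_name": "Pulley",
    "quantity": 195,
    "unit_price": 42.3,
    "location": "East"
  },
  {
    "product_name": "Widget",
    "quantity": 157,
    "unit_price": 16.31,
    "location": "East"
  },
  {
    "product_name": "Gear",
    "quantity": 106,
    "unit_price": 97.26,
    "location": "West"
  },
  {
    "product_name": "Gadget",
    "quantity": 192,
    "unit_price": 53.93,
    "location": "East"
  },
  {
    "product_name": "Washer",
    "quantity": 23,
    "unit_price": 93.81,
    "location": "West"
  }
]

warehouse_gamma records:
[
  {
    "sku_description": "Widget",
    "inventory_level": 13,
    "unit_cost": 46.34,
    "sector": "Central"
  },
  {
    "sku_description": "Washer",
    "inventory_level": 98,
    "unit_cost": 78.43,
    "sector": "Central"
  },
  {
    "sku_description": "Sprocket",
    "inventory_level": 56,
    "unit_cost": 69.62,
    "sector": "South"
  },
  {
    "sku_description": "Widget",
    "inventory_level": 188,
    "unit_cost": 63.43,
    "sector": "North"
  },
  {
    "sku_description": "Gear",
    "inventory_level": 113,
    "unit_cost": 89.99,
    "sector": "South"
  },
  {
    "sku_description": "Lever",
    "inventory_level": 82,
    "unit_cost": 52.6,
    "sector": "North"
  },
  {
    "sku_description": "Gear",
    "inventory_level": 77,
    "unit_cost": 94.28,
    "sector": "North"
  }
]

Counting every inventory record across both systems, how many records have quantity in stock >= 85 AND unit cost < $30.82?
1

Schema mappings:
- "quantity" (warehouse_alpha) = "inventory_level" (warehouse_gamma) = quantity
- "unit_price" (warehouse_alpha) = "unit_cost" (warehouse_gamma) = unit cost

Records meeting both conditions in warehouse_alpha: 1
Records meeting both conditions in warehouse_gamma: 0

Total: 1 + 0 = 1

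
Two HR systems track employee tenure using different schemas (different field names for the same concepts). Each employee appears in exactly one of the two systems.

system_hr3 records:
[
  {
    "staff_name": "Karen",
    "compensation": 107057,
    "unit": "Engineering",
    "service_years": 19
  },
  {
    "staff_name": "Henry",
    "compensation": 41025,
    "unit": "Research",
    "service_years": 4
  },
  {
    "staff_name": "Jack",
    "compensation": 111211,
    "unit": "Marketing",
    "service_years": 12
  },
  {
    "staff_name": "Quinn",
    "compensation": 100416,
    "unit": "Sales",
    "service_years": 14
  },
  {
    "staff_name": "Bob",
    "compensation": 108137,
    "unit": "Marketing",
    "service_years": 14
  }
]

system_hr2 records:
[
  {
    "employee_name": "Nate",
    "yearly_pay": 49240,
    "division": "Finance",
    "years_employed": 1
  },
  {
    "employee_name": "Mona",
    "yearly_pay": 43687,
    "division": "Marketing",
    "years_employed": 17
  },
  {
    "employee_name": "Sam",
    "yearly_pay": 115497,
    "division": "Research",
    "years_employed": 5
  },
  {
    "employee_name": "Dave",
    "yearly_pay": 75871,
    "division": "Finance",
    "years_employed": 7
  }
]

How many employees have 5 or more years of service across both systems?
7

Reconcile schemas: "service_years" (system_hr3) = "years_employed" (system_hr2) = years of service

From system_hr3: 4 employees with >= 5 years
From system_hr2: 3 employees with >= 5 years

Total: 4 + 3 = 7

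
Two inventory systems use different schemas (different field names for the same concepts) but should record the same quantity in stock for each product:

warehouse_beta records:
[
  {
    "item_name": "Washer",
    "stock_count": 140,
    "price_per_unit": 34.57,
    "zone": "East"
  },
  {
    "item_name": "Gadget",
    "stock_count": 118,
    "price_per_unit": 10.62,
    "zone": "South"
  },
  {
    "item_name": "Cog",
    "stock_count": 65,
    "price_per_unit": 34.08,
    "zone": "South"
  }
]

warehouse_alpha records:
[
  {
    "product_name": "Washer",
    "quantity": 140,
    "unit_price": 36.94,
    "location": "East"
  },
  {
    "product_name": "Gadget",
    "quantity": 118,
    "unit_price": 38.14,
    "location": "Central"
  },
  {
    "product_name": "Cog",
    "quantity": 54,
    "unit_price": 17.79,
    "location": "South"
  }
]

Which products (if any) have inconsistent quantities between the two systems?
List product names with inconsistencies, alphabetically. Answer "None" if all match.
Cog

Schema mappings:
- "item_name" (warehouse_beta) = "product_name" (warehouse_alpha) = product name
- "stock_count" (warehouse_beta) = "quantity" (warehouse_alpha) = quantity

Comparison:
  Washer: 140 vs 140 - MATCH
  Gadget: 118 vs 118 - MATCH
  Cog: 65 vs 54 - MISMATCH

Products with inconsistencies: Cog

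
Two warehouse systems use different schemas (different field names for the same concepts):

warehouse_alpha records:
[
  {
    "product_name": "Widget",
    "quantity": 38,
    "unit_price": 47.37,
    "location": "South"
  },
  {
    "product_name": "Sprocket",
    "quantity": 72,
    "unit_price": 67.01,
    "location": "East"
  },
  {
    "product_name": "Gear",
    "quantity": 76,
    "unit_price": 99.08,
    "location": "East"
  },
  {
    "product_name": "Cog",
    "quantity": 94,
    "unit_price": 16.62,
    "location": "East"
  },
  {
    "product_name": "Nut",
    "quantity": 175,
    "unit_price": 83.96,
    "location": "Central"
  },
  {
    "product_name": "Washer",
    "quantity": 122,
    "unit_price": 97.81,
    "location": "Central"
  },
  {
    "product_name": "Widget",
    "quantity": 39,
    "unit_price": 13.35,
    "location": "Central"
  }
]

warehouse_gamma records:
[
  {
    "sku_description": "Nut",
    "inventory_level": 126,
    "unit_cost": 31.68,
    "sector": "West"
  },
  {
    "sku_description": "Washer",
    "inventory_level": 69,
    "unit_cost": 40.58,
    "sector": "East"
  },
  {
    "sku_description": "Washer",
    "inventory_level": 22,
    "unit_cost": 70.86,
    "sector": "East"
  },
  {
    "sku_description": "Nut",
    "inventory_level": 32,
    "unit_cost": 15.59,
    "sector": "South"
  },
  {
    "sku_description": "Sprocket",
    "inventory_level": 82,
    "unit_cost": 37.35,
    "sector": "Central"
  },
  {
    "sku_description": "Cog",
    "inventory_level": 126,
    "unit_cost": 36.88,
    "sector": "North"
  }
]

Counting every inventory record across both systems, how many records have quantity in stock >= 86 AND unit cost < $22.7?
1

Schema mappings:
- "quantity" (warehouse_alpha) = "inventory_level" (warehouse_gamma) = quantity
- "unit_price" (warehouse_alpha) = "unit_cost" (warehouse_gamma) = unit cost

Records meeting both conditions in warehouse_alpha: 1
Records meeting both conditions in warehouse_gamma: 0

Total: 1 + 0 = 1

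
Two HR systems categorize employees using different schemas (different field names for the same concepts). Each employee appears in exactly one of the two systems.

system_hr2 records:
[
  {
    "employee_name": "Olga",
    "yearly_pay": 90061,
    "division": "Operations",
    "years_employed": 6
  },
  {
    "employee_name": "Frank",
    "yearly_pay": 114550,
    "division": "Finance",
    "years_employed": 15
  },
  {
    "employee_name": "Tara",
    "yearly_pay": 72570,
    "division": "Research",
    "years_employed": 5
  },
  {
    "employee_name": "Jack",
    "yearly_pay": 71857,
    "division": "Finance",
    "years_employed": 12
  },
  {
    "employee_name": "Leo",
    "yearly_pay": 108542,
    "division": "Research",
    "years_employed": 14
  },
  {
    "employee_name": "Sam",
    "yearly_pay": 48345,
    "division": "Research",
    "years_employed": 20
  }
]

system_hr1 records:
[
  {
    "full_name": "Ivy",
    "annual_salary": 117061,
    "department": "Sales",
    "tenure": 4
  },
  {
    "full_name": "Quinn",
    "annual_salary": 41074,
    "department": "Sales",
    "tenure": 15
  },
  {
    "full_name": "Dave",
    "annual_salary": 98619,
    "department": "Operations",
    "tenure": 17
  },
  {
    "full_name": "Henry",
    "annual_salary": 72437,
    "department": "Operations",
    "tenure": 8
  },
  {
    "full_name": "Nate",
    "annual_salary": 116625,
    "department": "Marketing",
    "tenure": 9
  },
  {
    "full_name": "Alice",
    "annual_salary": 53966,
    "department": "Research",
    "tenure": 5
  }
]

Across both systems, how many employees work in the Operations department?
3

Schema mapping: "division" (system_hr2) = "department" (system_hr1) = department

Operations employees in system_hr2: 1
Operations employees in system_hr1: 2

Total in Operations: 1 + 2 = 3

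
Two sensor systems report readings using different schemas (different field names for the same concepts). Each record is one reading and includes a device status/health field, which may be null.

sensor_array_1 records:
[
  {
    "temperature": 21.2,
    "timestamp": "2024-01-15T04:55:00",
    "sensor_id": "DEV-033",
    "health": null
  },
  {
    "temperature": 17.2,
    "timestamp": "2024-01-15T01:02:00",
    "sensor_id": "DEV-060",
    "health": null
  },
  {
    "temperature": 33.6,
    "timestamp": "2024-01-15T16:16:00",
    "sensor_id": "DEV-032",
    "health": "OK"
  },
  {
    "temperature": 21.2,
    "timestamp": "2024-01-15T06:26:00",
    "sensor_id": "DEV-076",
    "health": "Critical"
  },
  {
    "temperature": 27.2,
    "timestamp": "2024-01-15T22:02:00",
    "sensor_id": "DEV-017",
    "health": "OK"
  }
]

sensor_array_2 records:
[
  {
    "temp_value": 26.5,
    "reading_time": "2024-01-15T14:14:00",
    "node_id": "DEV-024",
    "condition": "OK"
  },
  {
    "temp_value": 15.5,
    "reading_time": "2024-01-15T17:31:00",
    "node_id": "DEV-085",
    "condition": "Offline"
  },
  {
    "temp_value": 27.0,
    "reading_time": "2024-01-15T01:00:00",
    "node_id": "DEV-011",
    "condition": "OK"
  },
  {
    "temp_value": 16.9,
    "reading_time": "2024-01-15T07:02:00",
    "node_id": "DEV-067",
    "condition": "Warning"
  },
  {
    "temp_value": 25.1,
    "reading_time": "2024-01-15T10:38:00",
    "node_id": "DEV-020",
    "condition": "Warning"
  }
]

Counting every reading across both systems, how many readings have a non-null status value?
8

Schema mapping: "health" (sensor_array_1) = "condition" (sensor_array_2) = status

Non-null in sensor_array_1: 3
Non-null in sensor_array_2: 5

Total non-null: 3 + 5 = 8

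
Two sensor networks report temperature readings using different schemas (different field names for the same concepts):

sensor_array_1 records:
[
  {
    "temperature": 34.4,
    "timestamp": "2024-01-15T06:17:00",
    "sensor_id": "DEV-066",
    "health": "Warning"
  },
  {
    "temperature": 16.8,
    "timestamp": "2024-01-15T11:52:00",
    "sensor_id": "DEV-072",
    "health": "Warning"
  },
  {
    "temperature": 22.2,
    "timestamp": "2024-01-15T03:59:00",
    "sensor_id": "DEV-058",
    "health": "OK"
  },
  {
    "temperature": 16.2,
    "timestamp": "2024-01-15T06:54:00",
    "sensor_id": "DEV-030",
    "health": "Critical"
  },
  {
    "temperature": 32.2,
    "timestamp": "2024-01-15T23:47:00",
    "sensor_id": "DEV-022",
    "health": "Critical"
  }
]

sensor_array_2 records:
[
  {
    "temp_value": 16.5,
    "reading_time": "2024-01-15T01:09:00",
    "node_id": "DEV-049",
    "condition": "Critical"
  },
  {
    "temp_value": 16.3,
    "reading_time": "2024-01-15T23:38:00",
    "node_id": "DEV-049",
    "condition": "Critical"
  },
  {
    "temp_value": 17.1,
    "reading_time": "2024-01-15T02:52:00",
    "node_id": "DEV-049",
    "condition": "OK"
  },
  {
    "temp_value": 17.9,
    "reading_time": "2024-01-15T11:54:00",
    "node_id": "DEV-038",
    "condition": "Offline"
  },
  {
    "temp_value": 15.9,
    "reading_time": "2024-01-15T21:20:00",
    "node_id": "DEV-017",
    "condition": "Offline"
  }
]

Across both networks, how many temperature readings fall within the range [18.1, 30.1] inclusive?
1

Schema mapping: "temperature" (sensor_array_1) = "temp_value" (sensor_array_2) = temperature

Readings in [18.1, 30.1] from sensor_array_1: 1
Readings in [18.1, 30.1] from sensor_array_2: 0

Total count: 1 + 0 = 1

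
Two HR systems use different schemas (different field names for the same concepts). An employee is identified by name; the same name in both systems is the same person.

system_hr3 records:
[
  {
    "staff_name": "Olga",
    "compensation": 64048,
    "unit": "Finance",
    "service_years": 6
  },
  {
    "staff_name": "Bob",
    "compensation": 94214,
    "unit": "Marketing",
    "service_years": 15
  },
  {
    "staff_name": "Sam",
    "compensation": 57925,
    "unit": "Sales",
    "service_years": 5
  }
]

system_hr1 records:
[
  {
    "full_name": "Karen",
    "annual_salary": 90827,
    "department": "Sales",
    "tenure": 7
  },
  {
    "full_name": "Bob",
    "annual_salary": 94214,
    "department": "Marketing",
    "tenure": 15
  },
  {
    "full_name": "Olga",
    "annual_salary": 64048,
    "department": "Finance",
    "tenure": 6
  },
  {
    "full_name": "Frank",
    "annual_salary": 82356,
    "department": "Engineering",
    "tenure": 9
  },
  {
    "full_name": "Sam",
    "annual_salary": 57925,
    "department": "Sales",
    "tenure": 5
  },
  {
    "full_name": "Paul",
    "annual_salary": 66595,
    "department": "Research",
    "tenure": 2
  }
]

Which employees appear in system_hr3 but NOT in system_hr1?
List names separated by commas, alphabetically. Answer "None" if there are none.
None

Schema mapping: "staff_name" (system_hr3) = "full_name" (system_hr1) = employee name

Names in system_hr3: ['Bob', 'Olga', 'Sam']
Names in system_hr1: ['Bob', 'Frank', 'Karen', 'Olga', 'Paul', 'Sam']

In system_hr3 but not system_hr1: None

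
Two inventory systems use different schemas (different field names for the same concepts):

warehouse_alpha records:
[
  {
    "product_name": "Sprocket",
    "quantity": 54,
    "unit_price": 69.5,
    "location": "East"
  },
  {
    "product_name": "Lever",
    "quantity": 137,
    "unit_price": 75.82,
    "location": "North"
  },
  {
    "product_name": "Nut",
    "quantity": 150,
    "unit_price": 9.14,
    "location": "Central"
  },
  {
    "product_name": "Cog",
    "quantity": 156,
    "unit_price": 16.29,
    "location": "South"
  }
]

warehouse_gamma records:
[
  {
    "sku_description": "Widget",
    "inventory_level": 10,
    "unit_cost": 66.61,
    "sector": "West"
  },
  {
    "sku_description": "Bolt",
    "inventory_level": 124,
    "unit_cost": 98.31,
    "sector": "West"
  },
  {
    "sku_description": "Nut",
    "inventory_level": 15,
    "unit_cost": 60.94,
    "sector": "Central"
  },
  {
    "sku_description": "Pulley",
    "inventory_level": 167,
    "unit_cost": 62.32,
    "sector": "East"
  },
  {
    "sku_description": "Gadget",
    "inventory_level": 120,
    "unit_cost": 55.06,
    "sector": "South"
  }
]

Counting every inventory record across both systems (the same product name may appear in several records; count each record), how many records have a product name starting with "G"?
1

Schema mapping: "product_name" (warehouse_alpha) = "sku_description" (warehouse_gamma) = product name

Records with product name starting with "G" in warehouse_alpha: 0
Records with product name starting with "G" in warehouse_gamma: 1

Total: 0 + 1 = 1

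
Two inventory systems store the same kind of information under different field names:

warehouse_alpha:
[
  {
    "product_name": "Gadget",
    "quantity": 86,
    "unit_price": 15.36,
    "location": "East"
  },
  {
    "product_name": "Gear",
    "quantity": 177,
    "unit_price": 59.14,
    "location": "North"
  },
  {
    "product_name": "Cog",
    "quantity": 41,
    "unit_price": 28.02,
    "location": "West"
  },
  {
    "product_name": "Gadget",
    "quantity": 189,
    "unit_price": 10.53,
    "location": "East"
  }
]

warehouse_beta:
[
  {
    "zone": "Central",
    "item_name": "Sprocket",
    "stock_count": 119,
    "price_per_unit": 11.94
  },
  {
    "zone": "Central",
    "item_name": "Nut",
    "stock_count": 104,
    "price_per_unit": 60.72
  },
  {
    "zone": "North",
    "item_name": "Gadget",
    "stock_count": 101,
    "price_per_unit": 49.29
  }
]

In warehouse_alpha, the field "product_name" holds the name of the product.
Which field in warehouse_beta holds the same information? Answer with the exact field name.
item_name

In warehouse_alpha, "product_name" holds the name of the product.
The fields in warehouse_beta are: "zone", "item_name", "stock_count", "price_per_unit".
"item_name" is the match: the name refers to the same concept and its values are product-name strings (e.g. 'Gadget', 'Nut').
The other fields ("zone", "stock_count", "price_per_unit") hold different kinds of data.

So "product_name" in warehouse_alpha corresponds to "item_name" in warehouse_beta.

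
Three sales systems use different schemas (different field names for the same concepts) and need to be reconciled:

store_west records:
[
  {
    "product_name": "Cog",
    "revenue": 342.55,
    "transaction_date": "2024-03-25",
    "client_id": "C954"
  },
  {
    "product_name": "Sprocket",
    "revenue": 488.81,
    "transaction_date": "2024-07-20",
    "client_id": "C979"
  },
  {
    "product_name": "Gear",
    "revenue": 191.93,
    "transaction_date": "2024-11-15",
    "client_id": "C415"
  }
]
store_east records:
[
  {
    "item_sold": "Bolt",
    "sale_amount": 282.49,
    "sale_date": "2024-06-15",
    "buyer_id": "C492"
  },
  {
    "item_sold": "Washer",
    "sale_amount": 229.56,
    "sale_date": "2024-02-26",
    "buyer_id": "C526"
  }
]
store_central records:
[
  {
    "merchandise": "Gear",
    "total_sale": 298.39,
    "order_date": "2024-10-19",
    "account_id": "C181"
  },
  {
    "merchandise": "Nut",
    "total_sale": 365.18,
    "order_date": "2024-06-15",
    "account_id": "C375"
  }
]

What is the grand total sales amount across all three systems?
2198.91

Schema reconciliation - all amount fields map to sale amount:

store_west (revenue): 1023.29
store_east (sale_amount): 512.05
store_central (total_sale): 663.57

Grand total: 2198.91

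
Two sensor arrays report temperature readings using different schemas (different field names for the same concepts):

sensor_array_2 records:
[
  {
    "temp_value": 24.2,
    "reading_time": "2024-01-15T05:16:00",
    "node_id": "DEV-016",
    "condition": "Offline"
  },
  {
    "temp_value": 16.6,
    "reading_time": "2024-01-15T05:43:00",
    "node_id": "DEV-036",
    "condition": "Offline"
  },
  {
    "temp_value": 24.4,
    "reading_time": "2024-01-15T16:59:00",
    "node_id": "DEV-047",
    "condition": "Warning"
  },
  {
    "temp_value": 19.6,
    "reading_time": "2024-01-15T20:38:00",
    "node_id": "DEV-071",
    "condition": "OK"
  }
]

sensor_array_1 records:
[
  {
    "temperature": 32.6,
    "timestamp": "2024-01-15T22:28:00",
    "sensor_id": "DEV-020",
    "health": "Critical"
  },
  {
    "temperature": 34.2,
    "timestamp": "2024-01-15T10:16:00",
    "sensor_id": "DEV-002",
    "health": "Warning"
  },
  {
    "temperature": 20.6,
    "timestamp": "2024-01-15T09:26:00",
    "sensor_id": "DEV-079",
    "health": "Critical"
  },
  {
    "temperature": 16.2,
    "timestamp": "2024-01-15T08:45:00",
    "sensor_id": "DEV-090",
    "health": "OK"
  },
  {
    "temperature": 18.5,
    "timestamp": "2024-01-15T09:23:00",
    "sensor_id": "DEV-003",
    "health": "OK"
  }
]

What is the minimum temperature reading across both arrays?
16.2

Schema mapping: "temp_value" (sensor_array_2) = "temperature" (sensor_array_1) = temperature reading

Minimum in sensor_array_2: 16.6
Minimum in sensor_array_1: 16.2

Overall minimum: min(16.6, 16.2) = 16.2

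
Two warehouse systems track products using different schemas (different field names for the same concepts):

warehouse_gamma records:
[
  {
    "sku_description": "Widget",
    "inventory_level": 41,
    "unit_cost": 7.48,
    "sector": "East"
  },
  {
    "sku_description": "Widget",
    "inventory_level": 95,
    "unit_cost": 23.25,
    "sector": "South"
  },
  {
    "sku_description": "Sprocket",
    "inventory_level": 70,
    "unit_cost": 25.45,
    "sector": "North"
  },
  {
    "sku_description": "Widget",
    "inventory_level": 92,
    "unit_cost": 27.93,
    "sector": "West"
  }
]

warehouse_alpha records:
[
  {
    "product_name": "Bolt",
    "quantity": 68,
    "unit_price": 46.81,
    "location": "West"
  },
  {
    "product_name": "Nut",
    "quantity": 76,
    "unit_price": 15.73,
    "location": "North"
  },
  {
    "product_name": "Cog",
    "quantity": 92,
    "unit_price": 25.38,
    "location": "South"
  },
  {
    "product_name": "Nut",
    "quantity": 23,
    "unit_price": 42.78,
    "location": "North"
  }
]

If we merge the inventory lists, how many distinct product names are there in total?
5

Schema mapping: "sku_description" (warehouse_gamma) = "product_name" (warehouse_alpha) = product name

Products in warehouse_gamma: ['Sprocket', 'Widget']
Products in warehouse_alpha: ['Bolt', 'Cog', 'Nut']

Union (unique products): ['Bolt', 'Cog', 'Nut', 'Sprocket', 'Widget']
Count: 5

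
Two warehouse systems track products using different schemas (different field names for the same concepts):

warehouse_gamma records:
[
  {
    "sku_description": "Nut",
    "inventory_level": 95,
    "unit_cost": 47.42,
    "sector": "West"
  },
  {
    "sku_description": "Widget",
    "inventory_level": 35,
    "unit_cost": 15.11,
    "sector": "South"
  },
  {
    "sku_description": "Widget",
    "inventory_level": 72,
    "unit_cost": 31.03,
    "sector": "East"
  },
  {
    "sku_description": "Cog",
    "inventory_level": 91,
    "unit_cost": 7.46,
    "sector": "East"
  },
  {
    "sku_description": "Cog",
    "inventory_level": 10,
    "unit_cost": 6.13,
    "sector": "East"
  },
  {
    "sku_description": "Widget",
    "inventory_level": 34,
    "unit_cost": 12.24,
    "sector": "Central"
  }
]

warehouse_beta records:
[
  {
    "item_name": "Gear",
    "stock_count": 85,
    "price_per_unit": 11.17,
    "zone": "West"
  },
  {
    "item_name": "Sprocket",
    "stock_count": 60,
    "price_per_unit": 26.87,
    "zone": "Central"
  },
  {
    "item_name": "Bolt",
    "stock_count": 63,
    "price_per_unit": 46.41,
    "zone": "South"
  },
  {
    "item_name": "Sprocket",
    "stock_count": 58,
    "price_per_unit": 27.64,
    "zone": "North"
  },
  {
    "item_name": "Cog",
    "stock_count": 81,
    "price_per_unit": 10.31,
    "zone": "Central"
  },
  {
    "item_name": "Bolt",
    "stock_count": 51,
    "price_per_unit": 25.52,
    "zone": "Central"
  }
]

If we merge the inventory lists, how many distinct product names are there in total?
6

Schema mapping: "sku_description" (warehouse_gamma) = "item_name" (warehouse_beta) = product name

Products in warehouse_gamma: ['Cog', 'Nut', 'Widget']
Products in warehouse_beta: ['Bolt', 'Cog', 'Gear', 'Sprocket']

Union (unique products): ['Bolt', 'Cog', 'Gear', 'Nut', 'Sprocket', 'Widget']
Count: 6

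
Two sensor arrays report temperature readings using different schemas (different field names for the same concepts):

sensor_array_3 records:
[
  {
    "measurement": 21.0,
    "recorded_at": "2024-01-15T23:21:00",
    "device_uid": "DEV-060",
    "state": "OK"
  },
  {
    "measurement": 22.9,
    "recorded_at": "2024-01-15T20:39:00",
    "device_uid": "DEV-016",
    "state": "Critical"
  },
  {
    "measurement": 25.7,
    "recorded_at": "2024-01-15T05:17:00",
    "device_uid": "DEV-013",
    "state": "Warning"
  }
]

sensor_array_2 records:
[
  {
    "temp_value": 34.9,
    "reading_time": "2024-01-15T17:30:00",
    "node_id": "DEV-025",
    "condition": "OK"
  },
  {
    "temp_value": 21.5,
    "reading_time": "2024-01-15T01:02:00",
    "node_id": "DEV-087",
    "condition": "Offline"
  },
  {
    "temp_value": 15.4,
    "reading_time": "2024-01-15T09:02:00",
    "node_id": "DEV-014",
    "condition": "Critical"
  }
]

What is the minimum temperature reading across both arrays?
15.4

Schema mapping: "measurement" (sensor_array_3) = "temp_value" (sensor_array_2) = temperature reading

Minimum in sensor_array_3: 21.0
Minimum in sensor_array_2: 15.4

Overall minimum: min(21.0, 15.4) = 15.4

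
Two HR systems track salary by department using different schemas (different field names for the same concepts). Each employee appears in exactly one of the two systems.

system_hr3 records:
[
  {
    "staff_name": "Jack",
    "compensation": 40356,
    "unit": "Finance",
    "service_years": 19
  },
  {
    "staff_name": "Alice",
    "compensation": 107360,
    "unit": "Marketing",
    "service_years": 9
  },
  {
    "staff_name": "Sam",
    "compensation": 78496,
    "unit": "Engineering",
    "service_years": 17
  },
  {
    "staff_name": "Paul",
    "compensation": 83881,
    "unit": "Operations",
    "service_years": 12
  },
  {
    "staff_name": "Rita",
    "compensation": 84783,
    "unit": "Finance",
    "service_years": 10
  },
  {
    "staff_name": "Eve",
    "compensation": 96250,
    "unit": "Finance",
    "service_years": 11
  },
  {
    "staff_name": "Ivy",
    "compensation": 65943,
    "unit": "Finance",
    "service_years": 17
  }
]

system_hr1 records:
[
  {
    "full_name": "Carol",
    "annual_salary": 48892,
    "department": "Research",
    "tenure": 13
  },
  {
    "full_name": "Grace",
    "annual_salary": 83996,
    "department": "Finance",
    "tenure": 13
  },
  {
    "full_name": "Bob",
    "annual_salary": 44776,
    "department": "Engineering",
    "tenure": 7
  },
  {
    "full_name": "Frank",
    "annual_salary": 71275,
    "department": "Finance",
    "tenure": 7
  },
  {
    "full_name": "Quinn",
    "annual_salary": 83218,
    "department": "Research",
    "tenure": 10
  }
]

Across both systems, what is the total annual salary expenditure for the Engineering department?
123272

Schema mappings:
- "unit" (system_hr3) = "department" (system_hr1) = department
- "compensation" (system_hr3) = "annual_salary" (system_hr1) = salary

Engineering salaries from system_hr3: 78496
Engineering salaries from system_hr1: 44776

Total: 78496 + 44776 = 123272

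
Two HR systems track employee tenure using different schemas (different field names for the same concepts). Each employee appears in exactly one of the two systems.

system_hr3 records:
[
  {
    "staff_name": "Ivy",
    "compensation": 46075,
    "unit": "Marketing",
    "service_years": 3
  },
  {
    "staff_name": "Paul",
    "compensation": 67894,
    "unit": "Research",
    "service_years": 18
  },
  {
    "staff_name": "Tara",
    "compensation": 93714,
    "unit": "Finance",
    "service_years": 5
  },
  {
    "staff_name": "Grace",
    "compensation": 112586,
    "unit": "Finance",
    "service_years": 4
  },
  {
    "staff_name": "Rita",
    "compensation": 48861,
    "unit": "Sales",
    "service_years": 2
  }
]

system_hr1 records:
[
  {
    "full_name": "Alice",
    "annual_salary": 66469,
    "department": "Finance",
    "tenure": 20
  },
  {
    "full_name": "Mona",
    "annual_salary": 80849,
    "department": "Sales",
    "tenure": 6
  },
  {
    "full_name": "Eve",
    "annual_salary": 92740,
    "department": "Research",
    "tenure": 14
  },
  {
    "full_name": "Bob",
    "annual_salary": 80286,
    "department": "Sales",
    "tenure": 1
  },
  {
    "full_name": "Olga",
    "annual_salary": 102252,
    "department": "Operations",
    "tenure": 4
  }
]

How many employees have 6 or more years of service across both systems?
4

Reconcile schemas: "service_years" (system_hr3) = "tenure" (system_hr1) = years of service

From system_hr3: 1 employees with >= 6 years
From system_hr1: 3 employees with >= 6 years

Total: 1 + 3 = 4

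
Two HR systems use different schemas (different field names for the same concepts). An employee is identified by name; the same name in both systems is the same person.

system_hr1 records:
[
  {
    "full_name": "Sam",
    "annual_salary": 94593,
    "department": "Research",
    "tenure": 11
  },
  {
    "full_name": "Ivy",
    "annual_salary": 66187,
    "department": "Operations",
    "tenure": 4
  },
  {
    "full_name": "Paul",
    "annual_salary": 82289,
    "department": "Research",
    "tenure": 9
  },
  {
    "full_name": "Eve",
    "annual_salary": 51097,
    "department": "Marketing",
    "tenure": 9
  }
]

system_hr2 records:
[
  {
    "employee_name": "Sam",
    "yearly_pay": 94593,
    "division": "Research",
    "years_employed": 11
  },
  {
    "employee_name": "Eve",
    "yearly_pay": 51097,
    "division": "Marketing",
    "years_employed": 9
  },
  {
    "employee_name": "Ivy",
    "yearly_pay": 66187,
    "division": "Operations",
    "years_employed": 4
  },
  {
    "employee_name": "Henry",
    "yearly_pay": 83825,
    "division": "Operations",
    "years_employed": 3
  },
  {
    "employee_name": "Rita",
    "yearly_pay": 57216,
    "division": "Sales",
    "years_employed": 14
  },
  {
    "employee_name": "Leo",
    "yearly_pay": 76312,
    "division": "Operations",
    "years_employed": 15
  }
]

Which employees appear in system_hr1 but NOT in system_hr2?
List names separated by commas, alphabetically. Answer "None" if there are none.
Paul

Schema mapping: "full_name" (system_hr1) = "employee_name" (system_hr2) = employee name

Names in system_hr1: ['Eve', 'Ivy', 'Paul', 'Sam']
Names in system_hr2: ['Eve', 'Henry', 'Ivy', 'Leo', 'Rita', 'Sam']

In system_hr1 but not system_hr2: ['Paul']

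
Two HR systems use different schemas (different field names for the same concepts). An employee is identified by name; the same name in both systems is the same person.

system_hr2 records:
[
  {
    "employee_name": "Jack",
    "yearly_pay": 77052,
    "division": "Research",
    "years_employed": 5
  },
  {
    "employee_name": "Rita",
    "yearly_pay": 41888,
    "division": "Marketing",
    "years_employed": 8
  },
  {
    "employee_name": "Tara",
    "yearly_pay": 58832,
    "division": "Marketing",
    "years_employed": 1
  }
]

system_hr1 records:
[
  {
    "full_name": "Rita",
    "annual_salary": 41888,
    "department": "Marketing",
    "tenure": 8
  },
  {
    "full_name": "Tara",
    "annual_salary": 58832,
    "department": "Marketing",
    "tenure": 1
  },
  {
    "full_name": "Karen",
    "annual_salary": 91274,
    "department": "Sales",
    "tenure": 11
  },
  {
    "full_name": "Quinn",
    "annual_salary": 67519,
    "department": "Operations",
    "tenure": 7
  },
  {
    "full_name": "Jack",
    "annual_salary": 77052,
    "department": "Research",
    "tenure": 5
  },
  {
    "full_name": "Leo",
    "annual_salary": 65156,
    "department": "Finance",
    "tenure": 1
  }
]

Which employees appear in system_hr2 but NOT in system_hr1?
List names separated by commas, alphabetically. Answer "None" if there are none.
None

Schema mapping: "employee_name" (system_hr2) = "full_name" (system_hr1) = employee name

Names in system_hr2: ['Jack', 'Rita', 'Tara']
Names in system_hr1: ['Jack', 'Karen', 'Leo', 'Quinn', 'Rita', 'Tara']

In system_hr2 but not system_hr1: None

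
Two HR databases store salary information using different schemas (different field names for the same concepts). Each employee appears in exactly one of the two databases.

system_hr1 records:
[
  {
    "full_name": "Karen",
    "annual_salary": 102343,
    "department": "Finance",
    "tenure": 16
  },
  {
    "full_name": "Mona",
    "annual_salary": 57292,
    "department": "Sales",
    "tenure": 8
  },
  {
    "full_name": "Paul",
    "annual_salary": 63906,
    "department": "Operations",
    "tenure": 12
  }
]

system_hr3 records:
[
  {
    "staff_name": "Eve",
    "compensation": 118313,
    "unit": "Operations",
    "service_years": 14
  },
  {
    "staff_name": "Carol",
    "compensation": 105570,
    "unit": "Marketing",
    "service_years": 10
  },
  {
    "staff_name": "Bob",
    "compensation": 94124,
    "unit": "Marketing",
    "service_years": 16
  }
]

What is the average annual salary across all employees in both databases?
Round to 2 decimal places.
90258.00

Schema mapping: "annual_salary" (system_hr1) = "compensation" (system_hr3) = annual salary

All salaries: [102343, 57292, 63906, 118313, 105570, 94124]
Sum: 541548
Count: 6
Average: 541548 / 6 = 90258.00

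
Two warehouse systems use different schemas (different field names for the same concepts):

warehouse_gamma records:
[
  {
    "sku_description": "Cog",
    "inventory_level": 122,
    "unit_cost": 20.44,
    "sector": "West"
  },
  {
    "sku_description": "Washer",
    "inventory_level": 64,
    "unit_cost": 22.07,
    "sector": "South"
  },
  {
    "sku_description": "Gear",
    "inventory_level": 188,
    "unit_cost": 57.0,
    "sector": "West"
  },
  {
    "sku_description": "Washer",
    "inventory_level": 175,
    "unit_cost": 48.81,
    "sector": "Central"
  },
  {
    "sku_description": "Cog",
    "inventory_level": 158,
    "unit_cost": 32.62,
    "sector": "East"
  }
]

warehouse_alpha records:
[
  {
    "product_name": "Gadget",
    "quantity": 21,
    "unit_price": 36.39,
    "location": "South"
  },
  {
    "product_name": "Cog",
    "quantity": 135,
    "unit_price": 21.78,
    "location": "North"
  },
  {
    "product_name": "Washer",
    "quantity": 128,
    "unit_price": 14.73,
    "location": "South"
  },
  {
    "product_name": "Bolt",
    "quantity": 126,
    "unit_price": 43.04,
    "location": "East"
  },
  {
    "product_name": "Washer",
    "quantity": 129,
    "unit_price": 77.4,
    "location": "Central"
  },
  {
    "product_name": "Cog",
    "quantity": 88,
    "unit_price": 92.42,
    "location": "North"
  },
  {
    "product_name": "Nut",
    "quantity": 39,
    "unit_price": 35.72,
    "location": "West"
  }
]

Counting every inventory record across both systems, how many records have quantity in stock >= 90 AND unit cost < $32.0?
3

Schema mappings:
- "inventory_level" (warehouse_gamma) = "quantity" (warehouse_alpha) = quantity
- "unit_cost" (warehouse_gamma) = "unit_price" (warehouse_alpha) = unit cost

Records meeting both conditions in warehouse_gamma: 1
Records meeting both conditions in warehouse_alpha: 2

Total: 1 + 2 = 3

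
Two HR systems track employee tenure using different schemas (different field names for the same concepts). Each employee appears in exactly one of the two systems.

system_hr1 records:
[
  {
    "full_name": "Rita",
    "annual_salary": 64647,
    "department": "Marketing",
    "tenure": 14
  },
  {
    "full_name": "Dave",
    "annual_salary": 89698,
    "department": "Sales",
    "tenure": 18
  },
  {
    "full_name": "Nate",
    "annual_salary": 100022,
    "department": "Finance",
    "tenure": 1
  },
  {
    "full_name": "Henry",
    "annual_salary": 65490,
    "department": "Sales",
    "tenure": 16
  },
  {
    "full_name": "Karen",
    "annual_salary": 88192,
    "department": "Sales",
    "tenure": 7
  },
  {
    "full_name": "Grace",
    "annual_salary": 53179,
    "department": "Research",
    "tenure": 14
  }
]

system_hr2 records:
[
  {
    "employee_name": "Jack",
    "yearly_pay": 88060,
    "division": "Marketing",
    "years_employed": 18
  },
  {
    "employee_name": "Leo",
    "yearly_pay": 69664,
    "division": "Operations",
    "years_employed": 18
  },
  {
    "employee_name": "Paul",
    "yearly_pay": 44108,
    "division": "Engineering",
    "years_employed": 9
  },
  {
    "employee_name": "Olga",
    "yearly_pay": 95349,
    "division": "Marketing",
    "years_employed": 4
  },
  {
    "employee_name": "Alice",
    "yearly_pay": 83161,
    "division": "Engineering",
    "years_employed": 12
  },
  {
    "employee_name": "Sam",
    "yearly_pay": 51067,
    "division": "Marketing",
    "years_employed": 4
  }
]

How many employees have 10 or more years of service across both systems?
7

Reconcile schemas: "tenure" (system_hr1) = "years_employed" (system_hr2) = years of service

From system_hr1: 4 employees with >= 10 years
From system_hr2: 3 employees with >= 10 years

Total: 4 + 3 = 7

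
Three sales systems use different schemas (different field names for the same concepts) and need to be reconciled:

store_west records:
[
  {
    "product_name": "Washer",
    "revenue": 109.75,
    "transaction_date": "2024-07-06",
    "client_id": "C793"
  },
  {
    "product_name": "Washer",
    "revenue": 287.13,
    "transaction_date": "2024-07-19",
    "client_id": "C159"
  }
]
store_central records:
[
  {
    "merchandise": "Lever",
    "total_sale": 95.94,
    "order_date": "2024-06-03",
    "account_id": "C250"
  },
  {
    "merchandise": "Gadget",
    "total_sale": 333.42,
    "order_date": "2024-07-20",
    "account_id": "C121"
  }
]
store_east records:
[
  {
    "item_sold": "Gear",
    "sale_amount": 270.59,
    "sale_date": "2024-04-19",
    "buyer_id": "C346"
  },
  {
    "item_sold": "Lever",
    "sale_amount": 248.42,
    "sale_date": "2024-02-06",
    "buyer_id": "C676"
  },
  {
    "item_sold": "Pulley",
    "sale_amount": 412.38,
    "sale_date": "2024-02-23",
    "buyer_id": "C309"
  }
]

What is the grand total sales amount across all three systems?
1757.63

Schema reconciliation - all amount fields map to sale amount:

store_west (revenue): 396.88
store_central (total_sale): 429.36
store_east (sale_amount): 931.39

Grand total: 1757.63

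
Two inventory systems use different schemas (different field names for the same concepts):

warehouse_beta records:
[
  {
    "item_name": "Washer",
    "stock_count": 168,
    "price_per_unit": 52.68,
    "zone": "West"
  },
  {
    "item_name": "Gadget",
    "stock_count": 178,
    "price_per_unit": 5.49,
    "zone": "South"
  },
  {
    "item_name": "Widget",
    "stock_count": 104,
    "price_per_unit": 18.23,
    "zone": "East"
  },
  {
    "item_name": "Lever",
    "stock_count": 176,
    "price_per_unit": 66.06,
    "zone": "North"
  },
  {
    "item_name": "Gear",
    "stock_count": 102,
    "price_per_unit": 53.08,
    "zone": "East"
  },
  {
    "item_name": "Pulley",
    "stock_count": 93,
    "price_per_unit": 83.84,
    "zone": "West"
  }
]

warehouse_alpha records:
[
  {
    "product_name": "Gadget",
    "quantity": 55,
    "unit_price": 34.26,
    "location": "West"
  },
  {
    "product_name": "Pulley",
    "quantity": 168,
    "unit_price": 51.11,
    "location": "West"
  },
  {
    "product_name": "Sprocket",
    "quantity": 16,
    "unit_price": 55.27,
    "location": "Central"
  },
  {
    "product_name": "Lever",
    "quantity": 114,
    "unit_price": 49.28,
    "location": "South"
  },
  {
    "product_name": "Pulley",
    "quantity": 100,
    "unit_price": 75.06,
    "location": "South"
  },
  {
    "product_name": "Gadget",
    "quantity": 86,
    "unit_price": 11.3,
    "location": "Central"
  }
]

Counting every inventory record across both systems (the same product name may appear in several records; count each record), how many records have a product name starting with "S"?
1

Schema mapping: "item_name" (warehouse_beta) = "product_name" (warehouse_alpha) = product name

Records with product name starting with "S" in warehouse_beta: 0
Records with product name starting with "S" in warehouse_alpha: 1

Total: 0 + 1 = 1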